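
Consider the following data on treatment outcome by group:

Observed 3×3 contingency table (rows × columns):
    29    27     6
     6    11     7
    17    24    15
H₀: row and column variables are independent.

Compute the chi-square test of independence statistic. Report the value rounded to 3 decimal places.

Row totals [62, 24, 56], col totals [52, 62, 28], n=142
χ² = (29−22.70)²/22.70 + (27−27.07)²/27.07 + (6−12.23)²/12.23 + (6−8.79)²/8.79 + (11−10.48)²/10.48 + (7−4.73)²/4.73 + (17−20.51)²/20.51 + (24−24.45)²/24.45 + (15−11.04)²/11.04 = 8.9400
df = 4

test statistic = 8.940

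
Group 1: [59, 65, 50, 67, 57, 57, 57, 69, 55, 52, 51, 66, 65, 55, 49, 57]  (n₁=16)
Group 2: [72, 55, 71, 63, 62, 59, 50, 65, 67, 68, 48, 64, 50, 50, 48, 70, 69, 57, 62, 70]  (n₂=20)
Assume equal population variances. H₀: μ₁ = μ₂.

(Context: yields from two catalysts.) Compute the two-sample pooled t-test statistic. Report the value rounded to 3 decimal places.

x̄₁=58.188, s₁=6.411, n₁=16
x̄₂=61.000, s₂=8.335, n₂=20
s_p² = [15·6.411² + 19·8.335²]/34 = 56.9540
SE = √(s_p²·(1/16+1/20)) = 2.5313
t = (58.188−61.000)/2.5313 = -1.1111
df = 34

test statistic = -1.111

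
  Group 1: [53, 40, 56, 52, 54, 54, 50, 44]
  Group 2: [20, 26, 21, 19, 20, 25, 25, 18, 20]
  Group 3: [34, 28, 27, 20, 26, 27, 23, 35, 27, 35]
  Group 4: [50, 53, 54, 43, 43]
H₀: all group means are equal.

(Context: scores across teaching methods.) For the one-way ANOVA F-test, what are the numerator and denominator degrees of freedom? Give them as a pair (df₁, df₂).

k = 4 groups, N = 32 total
df = (k−1, N−k) = (4−1, 32−4) = (3, 28)

degrees of freedom = [3, 28]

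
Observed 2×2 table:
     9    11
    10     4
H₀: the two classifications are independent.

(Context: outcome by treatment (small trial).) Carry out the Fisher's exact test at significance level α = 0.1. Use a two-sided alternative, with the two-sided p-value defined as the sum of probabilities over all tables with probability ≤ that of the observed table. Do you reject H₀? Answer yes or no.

Margins: r₁=20, r₂=14, c₁=19, c₂=15, n=34
p_obs = C(20,9)·C(14,10)/C(34,19); sum pmf over tables with pmf ≤ p_obs
p-value (two-sided) = 0.17057
At α=0.1: p ≥ α → fail to reject H₀

reject H₀: no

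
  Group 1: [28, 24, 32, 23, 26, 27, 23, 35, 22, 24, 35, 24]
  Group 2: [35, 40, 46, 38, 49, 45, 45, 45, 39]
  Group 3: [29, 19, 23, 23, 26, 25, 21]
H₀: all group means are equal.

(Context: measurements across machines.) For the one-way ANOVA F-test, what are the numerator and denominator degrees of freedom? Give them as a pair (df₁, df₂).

k = 3 groups, N = 28 total
df = (k−1, N−k) = (3−1, 28−3) = (2, 25)

degrees of freedom = [2, 25]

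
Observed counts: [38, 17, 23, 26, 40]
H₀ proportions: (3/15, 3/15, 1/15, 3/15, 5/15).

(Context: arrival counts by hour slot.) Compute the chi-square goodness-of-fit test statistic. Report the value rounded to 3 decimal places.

n = 144; E_i = n·p_i = [28.80, 28.80, 9.60, 28.80, 48.00]
χ² = (38−28.80)²/28.80 + (17−28.80)²/28.80 + (23−9.60)²/9.60 + (26−28.80)²/28.80 + (40−48.00)²/48.00 = 28.0833
df = 4

test statistic = 28.083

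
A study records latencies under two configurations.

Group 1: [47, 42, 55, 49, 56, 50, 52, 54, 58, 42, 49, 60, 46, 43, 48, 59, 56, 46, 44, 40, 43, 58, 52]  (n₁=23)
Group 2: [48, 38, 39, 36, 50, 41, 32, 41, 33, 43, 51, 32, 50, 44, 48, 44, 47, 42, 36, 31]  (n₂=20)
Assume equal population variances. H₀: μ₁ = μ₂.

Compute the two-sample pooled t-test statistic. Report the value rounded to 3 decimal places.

test statistic = 4.470

x̄₁=49.957, s₁=6.175, n₁=23
x̄₂=41.300, s₂=6.514, n₂=20
s_p² = [22·6.175² + 19·6.514²]/41 = 40.1258
SE = √(s_p²·(1/23+1/20)) = 1.9367
t = (49.957−41.300)/1.9367 = 4.4697
df = 41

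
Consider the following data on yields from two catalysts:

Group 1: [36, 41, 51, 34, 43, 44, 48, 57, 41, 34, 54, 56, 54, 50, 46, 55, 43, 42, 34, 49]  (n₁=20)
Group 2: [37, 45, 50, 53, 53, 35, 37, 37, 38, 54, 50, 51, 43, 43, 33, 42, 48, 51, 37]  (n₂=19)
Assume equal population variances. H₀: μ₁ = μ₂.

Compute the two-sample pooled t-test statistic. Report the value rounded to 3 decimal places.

test statistic = 0.659

x̄₁=45.600, s₁=7.612, n₁=20
x̄₂=44.053, s₂=7.028, n₂=19
s_p² = [19·7.612² + 18·7.028²]/37 = 53.7770
SE = √(s_p²·(1/20+1/19)) = 2.3493
t = (45.600−44.053)/2.3493 = 0.6587
df = 37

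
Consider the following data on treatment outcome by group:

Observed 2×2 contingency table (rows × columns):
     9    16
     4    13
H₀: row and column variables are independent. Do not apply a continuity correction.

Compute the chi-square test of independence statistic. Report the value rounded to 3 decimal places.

test statistic = 0.736

Row totals [25, 17], col totals [13, 29], n=42
χ² = (9−7.74)²/7.74 + (16−17.26)²/17.26 + (4−5.26)²/5.26 + (13−11.74)²/11.74 = 0.7363
df = 1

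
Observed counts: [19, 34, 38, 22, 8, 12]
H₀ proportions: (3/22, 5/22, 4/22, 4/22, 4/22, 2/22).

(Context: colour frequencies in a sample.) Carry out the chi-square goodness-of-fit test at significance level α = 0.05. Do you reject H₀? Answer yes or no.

reject H₀: yes

n = 133; E_i = n·p_i = [18.14, 30.23, 24.18, 24.18, 24.18, 12.09]
χ² = (19−18.14)²/18.14 + (34−30.23)²/30.23 + (38−24.18)²/24.18 + (22−24.18)²/24.18 + (8−24.18)²/24.18 + (12−12.09)²/12.09 = 19.4341
df = 5
p-value (upper-tail) = 0.00160
At α=0.05: p < α → reject H₀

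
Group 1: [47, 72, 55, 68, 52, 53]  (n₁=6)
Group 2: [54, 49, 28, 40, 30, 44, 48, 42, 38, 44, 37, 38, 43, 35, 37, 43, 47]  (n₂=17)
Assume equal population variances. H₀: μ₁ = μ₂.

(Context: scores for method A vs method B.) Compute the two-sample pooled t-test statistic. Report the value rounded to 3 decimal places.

test statistic = 4.672

x̄₁=57.833, s₁=9.867, n₁=6
x̄₂=41.000, s₂=6.718, n₂=17
s_p² = [5·9.867² + 16·6.718²]/21 = 57.5635
SE = √(s_p²·(1/6+1/17)) = 3.6028
t = (57.833−41.000)/3.6028 = 4.6723
df = 21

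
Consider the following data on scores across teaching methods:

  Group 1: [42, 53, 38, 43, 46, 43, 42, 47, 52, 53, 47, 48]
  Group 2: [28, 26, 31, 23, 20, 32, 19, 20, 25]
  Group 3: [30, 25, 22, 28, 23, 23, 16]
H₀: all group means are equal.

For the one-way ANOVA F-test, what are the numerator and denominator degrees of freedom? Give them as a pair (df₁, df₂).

k = 3 groups, N = 28 total
df = (k−1, N−k) = (3−1, 28−3) = (2, 25)

degrees of freedom = [2, 25]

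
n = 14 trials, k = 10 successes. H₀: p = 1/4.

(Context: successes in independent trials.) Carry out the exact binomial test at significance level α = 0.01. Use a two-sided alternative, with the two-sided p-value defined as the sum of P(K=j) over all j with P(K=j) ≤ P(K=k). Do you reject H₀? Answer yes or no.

Exact binomial: n=14, k=10, p₀=1/4=0.2500
P(X=j) = C(n,j)·p₀^j·(1−p₀)^(n−j); p = Σ P(X=j) over j with P(X=j) ≤ P(X=10)
p-value (two-sided) = 0.00034
At α=0.01: p < α → reject H₀

reject H₀: yes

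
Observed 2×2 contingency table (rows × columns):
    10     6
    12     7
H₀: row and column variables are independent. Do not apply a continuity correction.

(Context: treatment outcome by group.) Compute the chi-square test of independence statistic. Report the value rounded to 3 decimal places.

Row totals [16, 19], col totals [22, 13], n=35
χ² = (10−10.06)²/10.06 + (6−5.94)²/5.94 + (12−11.94)²/11.94 + (7−7.06)²/7.06 = 0.0016
df = 1

test statistic = 0.002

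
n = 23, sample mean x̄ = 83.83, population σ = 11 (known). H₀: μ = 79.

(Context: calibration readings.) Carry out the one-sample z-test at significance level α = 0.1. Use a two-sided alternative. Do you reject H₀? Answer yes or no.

reject H₀: yes

SE = σ/√n = 11/√23 = 2.2937
z = (x̄−μ₀)/SE = (83.83−79)/2.2937 = 2.1058
p-value (two-sided) = 0.03522
At α=0.1: p < α → reject H₀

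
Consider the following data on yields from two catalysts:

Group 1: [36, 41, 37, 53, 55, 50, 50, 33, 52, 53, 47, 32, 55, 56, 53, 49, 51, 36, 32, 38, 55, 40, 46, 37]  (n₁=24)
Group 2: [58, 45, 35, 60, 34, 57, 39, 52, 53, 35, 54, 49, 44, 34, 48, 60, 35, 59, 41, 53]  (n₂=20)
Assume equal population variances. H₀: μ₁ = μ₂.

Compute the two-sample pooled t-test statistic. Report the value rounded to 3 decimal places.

test statistic = -0.723

x̄₁=45.292, s₁=8.416, n₁=24
x̄₂=47.250, s₂=9.558, n₂=20
s_p² = [23·8.416² + 19·9.558²]/42 = 80.1121
SE = √(s_p²·(1/24+1/20)) = 2.7099
t = (45.292−47.250)/2.7099 = -0.7227
df = 42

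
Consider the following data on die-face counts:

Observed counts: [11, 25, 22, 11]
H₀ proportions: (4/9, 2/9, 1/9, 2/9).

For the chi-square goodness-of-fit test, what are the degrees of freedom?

degrees of freedom = 3

df = k − 1 = 4 − 1 = 3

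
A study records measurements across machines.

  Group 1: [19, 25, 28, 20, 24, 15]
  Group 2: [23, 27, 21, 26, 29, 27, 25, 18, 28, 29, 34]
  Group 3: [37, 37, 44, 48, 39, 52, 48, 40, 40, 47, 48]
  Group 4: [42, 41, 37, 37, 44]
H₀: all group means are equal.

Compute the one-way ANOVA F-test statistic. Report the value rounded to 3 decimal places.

test statistic = 43.879

Group means [21.83, 26.09, 43.64, 40.20], grand mean 33.303
SSB = Σnᵢ(x̄ᵢ−x̄)² = 2773.882; SSW = ΣΣ(x−x̄ᵢ)² = 611.088
MSB = 2773.882/3 = 924.6273; MSW = 611.088/29 = 21.0720
F = MSB/MSW = 43.8794
df = (3, 29)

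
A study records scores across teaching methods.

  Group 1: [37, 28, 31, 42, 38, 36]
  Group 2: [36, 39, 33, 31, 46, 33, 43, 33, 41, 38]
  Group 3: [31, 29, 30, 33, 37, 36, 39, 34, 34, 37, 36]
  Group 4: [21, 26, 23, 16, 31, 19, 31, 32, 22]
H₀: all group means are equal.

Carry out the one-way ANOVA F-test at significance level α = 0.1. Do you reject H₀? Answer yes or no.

Group means [35.33, 37.30, 34.18, 24.56], grand mean 32.833
SSB = Σnᵢ(x̄ᵢ−x̄)² = 873.708; SSW = ΣΣ(x−x̄ᵢ)² = 717.292
MSB = 873.708/3 = 291.2360; MSW = 717.292/32 = 22.4154
F = MSB/MSW = 12.9927
df = (3, 32)
p-value (upper-tail) = 0.00001
At α=0.1: p < α → reject H₀

reject H₀: yes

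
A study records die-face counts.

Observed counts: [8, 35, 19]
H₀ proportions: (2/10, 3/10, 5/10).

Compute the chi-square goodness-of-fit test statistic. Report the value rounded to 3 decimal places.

n = 62; E_i = n·p_i = [12.40, 18.60, 31.00]
χ² = (8−12.40)²/12.40 + (35−18.60)²/18.60 + (19−31.00)²/31.00 = 20.6667
df = 2

test statistic = 20.667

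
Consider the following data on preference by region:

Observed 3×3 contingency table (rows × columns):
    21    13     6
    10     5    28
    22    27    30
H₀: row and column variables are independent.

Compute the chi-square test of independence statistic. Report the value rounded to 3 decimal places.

Row totals [40, 43, 79], col totals [53, 45, 64], n=162
χ² = (21−13.09)²/13.09 + (13−11.11)²/11.11 + (6−15.80)²/15.80 + (10−14.07)²/14.07 + (5−11.94)²/11.94 + (28−16.99)²/16.99 + (22−25.85)²/25.85 + (27−21.94)²/21.94 + (30−31.21)²/31.21 = 25.3236
df = 4

test statistic = 25.324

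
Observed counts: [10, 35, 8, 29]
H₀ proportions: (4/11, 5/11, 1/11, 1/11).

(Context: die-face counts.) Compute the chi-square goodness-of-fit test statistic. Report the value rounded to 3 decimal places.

n = 82; E_i = n·p_i = [29.82, 37.27, 7.45, 7.45]
χ² = (10−29.82)²/29.82 + (35−37.27)²/37.27 + (8−7.45)²/7.45 + (29−7.45)²/7.45 = 75.6220
df = 3

test statistic = 75.622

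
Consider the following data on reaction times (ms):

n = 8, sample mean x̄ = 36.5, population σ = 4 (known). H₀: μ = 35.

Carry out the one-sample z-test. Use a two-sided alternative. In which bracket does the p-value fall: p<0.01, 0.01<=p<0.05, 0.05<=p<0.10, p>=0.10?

SE = σ/√n = 4/√8 = 1.4142
z = (x̄−μ₀)/SE = (36.5−35)/1.4142 = 1.0607
p-value (two-sided) = 0.28884
→ bracket: p>=0.10

p-value bracket: p>=0.10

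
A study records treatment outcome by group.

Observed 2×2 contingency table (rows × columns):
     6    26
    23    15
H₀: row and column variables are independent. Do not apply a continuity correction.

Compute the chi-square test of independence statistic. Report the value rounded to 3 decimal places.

Row totals [32, 38], col totals [29, 41], n=70
χ² = (6−13.26)²/13.26 + (26−18.74)²/18.74 + (23−15.74)²/15.74 + (15−22.26)²/22.26 = 12.4942
df = 1

test statistic = 12.494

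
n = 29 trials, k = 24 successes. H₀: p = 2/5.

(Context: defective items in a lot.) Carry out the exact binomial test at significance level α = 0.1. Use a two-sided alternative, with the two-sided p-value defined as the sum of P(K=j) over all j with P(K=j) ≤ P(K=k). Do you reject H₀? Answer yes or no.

reject H₀: yes

Exact binomial: n=29, k=24, p₀=2/5=0.4000
P(X=j) = C(n,j)·p₀^j·(1−p₀)^(n−j); p = Σ P(X=j) over j with P(X=j) ≤ P(X=24)
p-value (two-sided) = 0.00000
At α=0.1: p < α → reject H₀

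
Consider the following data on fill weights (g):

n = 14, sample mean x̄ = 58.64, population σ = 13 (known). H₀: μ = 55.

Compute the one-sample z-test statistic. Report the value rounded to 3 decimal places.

test statistic = 1.048

SE = σ/√n = 13/√14 = 3.4744
z = (x̄−μ₀)/SE = (58.64−55)/3.4744 = 1.0477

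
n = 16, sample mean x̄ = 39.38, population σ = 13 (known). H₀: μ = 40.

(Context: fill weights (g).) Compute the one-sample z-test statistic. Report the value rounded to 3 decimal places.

SE = σ/√n = 13/√16 = 3.2500
z = (x̄−μ₀)/SE = (39.38−40)/3.2500 = -0.1908

test statistic = -0.191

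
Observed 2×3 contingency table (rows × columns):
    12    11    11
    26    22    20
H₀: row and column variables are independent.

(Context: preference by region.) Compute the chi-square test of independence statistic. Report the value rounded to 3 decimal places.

Row totals [34, 68], col totals [38, 33, 31], n=102
χ² = (12−12.67)²/12.67 + (11−11.00)²/11.00 + (11−10.33)²/10.33 + (26−25.33)²/25.33 + (22−22.00)²/22.00 + (20−20.67)²/20.67 = 0.1171
df = 2

test statistic = 0.117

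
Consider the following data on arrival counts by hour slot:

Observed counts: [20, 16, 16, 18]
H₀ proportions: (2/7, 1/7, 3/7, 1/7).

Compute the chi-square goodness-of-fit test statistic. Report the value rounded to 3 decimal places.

n = 70; E_i = n·p_i = [20.00, 10.00, 30.00, 10.00]
χ² = (20−20.00)²/20.00 + (16−10.00)²/10.00 + (16−30.00)²/30.00 + (18−10.00)²/10.00 = 16.5333
df = 3

test statistic = 16.533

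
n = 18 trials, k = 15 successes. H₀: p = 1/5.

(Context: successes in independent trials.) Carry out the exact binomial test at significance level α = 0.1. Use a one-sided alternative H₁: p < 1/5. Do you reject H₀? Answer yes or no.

reject H₀: no

Exact binomial: n=18, k=15, p₀=1/5=0.2000
P(X≤15) from Σ C(n,i)·p₀^i·(1−p₀)^(n−i)
p-value (one-sided, H₁ less) = 1.00000
At α=0.1: p ≥ α → fail to reject H₀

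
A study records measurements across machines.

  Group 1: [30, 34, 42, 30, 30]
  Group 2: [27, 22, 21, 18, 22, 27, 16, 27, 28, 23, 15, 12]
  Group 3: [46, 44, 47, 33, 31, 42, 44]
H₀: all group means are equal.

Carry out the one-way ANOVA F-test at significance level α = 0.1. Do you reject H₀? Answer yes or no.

reject H₀: yes

Group means [33.20, 21.50, 41.00], grand mean 29.625
SSB = Σnᵢ(x̄ᵢ−x̄)² = 1761.825; SSW = ΣΣ(x−x̄ᵢ)² = 663.800
MSB = 1761.825/2 = 880.9125; MSW = 663.800/21 = 31.6095
F = MSB/MSW = 27.8686
df = (2, 21)
p-value (upper-tail) = 0.00000
At α=0.1: p < α → reject H₀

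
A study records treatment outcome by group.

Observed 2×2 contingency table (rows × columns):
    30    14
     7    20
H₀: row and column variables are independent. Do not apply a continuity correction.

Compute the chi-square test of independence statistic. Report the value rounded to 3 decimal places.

test statistic = 11.972

Row totals [44, 27], col totals [37, 34], n=71
χ² = (30−22.93)²/22.93 + (14−21.07)²/21.07 + (7−14.07)²/14.07 + (20−12.93)²/12.93 = 11.9721
df = 1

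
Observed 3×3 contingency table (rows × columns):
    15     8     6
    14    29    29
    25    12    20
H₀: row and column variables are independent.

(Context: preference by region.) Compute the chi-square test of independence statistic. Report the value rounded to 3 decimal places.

test statistic = 14.955

Row totals [29, 72, 57], col totals [54, 49, 55], n=158
χ² = (15−9.91)²/9.91 + (8−8.99)²/8.99 + (6−10.09)²/10.09 + (14−24.61)²/24.61 + (29−22.33)²/22.33 + (29−25.06)²/25.06 + (25−19.48)²/19.48 + (12−17.68)²/17.68 + (20−19.84)²/19.84 = 14.9554
df = 4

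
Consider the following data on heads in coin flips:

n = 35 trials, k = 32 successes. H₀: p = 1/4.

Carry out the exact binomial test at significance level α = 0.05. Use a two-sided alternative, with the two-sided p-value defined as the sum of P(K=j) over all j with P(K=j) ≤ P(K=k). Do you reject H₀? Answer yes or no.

Exact binomial: n=35, k=32, p₀=1/4=0.2500
P(X=j) = C(n,j)·p₀^j·(1−p₀)^(n−j); p = Σ P(X=j) over j with P(X=j) ≤ P(X=32)
p-value (two-sided) = 0.00000
At α=0.05: p < α → reject H₀

reject H₀: yes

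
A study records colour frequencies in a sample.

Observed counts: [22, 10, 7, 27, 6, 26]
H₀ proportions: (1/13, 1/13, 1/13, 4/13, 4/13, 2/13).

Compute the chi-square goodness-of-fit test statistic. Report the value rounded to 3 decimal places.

test statistic = 56.176

n = 98; E_i = n·p_i = [7.54, 7.54, 7.54, 30.15, 30.15, 15.08]
χ² = (22−7.54)²/7.54 + (10−7.54)²/7.54 + (7−7.54)²/7.54 + (27−30.15)²/30.15 + (6−30.15)²/30.15 + (26−15.08)²/15.08 = 56.1760
df = 5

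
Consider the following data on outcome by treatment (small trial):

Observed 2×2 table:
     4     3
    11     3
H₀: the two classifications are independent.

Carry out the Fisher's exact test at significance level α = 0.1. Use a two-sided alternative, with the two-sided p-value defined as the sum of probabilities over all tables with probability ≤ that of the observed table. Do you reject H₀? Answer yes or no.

Margins: r₁=7, r₂=14, c₁=15, c₂=6, n=21
p_obs = C(7,4)·C(14,11)/C(21,15); sum pmf over tables with pmf ≤ p_obs
p-value (two-sided) = 0.35436
At α=0.1: p ≥ α → fail to reject H₀

reject H₀: no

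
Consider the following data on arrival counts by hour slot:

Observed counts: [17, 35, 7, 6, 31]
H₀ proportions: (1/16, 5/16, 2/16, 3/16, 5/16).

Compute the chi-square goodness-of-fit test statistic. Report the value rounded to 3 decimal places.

n = 96; E_i = n·p_i = [6.00, 30.00, 12.00, 18.00, 30.00]
χ² = (17−6.00)²/6.00 + (35−30.00)²/30.00 + (7−12.00)²/12.00 + (6−18.00)²/18.00 + (31−30.00)²/30.00 = 31.1167
df = 4

test statistic = 31.117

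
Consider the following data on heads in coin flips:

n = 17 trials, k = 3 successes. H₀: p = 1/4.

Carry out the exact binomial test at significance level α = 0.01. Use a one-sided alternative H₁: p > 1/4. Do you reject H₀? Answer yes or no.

reject H₀: no

Exact binomial: n=17, k=3, p₀=1/4=0.2500
P(X≥3) from Σ C(n,i)·p₀^i·(1−p₀)^(n−i)
p-value (one-sided, H₁ greater) = 0.83630
At α=0.01: p ≥ α → fail to reject H₀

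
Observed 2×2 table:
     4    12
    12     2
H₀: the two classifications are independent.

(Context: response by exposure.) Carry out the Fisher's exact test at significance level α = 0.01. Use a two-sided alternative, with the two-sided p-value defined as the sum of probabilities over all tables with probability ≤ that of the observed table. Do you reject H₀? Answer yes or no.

reject H₀: yes

Margins: r₁=16, r₂=14, c₁=16, c₂=14, n=30
p_obs = C(16,4)·C(14,12)/C(30,16); sum pmf over tables with pmf ≤ p_obs
p-value (two-sided) = 0.00127
At α=0.01: p < α → reject H₀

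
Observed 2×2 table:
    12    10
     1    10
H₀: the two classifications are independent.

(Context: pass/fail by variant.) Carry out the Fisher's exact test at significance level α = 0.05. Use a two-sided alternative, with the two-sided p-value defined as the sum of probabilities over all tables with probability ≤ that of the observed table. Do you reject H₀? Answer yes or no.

Margins: r₁=22, r₂=11, c₁=13, c₂=20, n=33
p_obs = C(22,12)·C(11,1)/C(33,13); sum pmf over tables with pmf ≤ p_obs
p-value (two-sided) = 0.02159
At α=0.05: p < α → reject H₀

reject H₀: yes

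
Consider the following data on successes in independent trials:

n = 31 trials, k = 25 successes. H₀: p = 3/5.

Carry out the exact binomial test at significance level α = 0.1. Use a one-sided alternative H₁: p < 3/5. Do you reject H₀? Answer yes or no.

Exact binomial: n=31, k=25, p₀=3/5=0.6000
P(X≤25) from Σ C(n,i)·p₀^i·(1−p₀)^(n−i)
p-value (one-sided, H₁ less) = 0.99600
At α=0.1: p ≥ α → fail to reject H₀

reject H₀: no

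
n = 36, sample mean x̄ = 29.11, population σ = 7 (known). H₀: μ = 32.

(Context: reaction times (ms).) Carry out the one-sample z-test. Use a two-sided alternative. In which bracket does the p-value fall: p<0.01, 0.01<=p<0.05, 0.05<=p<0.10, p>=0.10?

p-value bracket: 0.01<=p<0.05

SE = σ/√n = 7/√36 = 1.1667
z = (x̄−μ₀)/SE = (29.11−32)/1.1667 = -2.4771
p-value (two-sided) = 0.01324
→ bracket: 0.01<=p<0.05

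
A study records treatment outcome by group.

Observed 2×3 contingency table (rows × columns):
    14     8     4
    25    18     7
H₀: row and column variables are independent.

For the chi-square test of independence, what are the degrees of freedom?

df = (r−1)(c−1) = (2−1)·(3−1) = 2

degrees of freedom = 2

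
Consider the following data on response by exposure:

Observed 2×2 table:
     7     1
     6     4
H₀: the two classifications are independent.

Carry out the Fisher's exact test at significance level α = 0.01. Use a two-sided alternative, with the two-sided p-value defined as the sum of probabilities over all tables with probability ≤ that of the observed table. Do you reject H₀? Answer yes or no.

Margins: r₁=8, r₂=10, c₁=13, c₂=5, n=18
p_obs = C(8,7)·C(10,6)/C(18,13); sum pmf over tables with pmf ≤ p_obs
p-value (two-sided) = 0.31373
At α=0.01: p ≥ α → fail to reject H₀

reject H₀: no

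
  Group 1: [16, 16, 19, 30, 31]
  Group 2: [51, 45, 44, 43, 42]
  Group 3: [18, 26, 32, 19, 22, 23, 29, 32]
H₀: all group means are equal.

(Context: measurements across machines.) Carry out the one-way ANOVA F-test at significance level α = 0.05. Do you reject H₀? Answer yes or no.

reject H₀: yes

Group means [22.40, 45.00, 25.12], grand mean 29.889
SSB = Σnᵢ(x̄ᵢ−x̄)² = 1603.703; SSW = ΣΣ(x−x̄ᵢ)² = 488.075
MSB = 1603.703/2 = 801.8514; MSW = 488.075/15 = 32.5383
F = MSB/MSW = 24.6433
df = (2, 15)
p-value (upper-tail) = 0.00002
At α=0.05: p < α → reject H₀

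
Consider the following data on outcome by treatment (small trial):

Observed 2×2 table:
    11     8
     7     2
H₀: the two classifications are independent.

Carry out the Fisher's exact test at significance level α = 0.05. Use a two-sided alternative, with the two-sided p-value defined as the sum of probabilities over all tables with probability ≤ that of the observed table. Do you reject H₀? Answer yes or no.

Margins: r₁=19, r₂=9, c₁=18, c₂=10, n=28
p_obs = C(19,11)·C(9,7)/C(28,18); sum pmf over tables with pmf ≤ p_obs
p-value (two-sided) = 0.41697
At α=0.05: p ≥ α → fail to reject H₀

reject H₀: no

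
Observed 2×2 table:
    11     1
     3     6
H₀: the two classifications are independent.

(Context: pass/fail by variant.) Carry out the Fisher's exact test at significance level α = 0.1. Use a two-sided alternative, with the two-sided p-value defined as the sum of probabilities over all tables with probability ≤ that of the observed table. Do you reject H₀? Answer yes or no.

Margins: r₁=12, r₂=9, c₁=14, c₂=7, n=21
p_obs = C(12,11)·C(9,3)/C(21,14); sum pmf over tables with pmf ≤ p_obs
p-value (two-sided) = 0.01579
At α=0.1: p < α → reject H₀

reject H₀: yes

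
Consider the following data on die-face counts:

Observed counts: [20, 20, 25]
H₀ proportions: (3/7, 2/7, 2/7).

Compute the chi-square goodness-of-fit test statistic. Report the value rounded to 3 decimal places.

test statistic = 4.551

n = 65; E_i = n·p_i = [27.86, 18.57, 18.57]
χ² = (20−27.86)²/27.86 + (20−18.57)²/18.57 + (25−18.57)²/18.57 = 4.5513
df = 2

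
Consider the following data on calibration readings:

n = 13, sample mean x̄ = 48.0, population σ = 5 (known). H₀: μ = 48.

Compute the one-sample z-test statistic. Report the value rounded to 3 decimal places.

test statistic = 0.000

SE = σ/√n = 5/√13 = 1.3868
z = (x̄−μ₀)/SE = (48.0−48)/1.3868 = 0.0000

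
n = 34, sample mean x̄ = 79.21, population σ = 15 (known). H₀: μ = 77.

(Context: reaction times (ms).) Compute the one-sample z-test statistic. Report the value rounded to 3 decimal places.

SE = σ/√n = 15/√34 = 2.5725
z = (x̄−μ₀)/SE = (79.21−77)/2.5725 = 0.8591

test statistic = 0.859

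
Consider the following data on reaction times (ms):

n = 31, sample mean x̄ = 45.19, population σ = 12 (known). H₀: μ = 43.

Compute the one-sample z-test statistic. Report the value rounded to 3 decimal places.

test statistic = 1.016

SE = σ/√n = 12/√31 = 2.1553
z = (x̄−μ₀)/SE = (45.19−43)/2.1553 = 1.0161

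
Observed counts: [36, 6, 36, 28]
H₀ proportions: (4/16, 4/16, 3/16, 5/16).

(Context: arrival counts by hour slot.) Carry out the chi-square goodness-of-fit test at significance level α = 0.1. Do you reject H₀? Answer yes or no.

n = 106; E_i = n·p_i = [26.50, 26.50, 19.88, 33.12]
χ² = (36−26.50)²/26.50 + (6−26.50)²/26.50 + (36−19.88)²/19.88 + (28−33.12)²/33.12 = 33.1396
df = 3
p-value (upper-tail) = 0.00000
At α=0.1: p < α → reject H₀

reject H₀: yes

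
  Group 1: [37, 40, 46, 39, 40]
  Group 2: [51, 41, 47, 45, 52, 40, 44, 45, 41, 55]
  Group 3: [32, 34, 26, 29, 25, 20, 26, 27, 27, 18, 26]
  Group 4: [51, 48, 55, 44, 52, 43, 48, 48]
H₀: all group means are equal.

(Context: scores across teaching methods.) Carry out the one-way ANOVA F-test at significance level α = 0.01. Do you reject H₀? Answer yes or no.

reject H₀: yes

Group means [40.40, 46.10, 26.36, 48.62], grand mean 39.471
SSB = Σnᵢ(x̄ᵢ−x̄)² = 3003.950; SSW = ΣΣ(x−x̄ᵢ)² = 602.520
MSB = 3003.950/3 = 1001.3167; MSW = 602.520/30 = 20.0840
F = MSB/MSW = 49.8564
df = (3, 30)
p-value (upper-tail) = 0.00000
At α=0.01: p < α → reject H₀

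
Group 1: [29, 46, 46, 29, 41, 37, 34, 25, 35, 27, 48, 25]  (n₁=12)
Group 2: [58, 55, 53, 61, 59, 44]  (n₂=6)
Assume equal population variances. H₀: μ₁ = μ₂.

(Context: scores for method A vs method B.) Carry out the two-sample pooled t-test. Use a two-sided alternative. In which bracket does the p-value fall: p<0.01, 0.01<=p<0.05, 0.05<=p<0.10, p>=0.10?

x̄₁=35.167, s₁=8.462, n₁=12
x̄₂=55.000, s₂=6.099, n₂=6
s_p² = [11·8.462² + 5·6.099²]/16 = 60.8542
SE = √(s_p²·(1/12+1/6)) = 3.9005
t = (35.167−55.000)/3.9005 = -5.0849
df = 16
p-value (two-sided) = 0.00011
→ bracket: p<0.01

p-value bracket: p<0.01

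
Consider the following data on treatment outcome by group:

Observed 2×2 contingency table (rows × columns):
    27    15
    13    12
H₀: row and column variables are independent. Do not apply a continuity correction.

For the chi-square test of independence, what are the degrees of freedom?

degrees of freedom = 1

df = (r−1)(c−1) = (2−1)·(2−1) = 1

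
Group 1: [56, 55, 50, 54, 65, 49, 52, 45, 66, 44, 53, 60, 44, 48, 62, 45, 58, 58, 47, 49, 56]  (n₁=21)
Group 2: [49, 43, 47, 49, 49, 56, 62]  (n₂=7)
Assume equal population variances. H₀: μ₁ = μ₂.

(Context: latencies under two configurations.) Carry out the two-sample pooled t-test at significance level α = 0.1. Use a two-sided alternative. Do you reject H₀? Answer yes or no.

x̄₁=53.143, s₁=6.740, n₁=21
x̄₂=50.714, s₂=6.291, n₂=7
s_p² = [20·6.740² + 6·6.291²]/26 = 44.0769
SE = √(s_p²·(1/21+1/7)) = 2.8975
t = (53.143−50.714)/2.8975 = 0.8382
df = 26
p-value (two-sided) = 0.40958
At α=0.1: p ≥ α → fail to reject H₀

reject H₀: no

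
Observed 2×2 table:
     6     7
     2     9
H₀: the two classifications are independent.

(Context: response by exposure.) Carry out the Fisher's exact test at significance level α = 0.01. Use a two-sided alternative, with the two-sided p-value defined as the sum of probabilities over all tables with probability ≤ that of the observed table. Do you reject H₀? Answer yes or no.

Margins: r₁=13, r₂=11, c₁=8, c₂=16, n=24
p_obs = C(13,6)·C(11,2)/C(24,8); sum pmf over tables with pmf ≤ p_obs
p-value (two-sided) = 0.21080
At α=0.01: p ≥ α → fail to reject H₀

reject H₀: no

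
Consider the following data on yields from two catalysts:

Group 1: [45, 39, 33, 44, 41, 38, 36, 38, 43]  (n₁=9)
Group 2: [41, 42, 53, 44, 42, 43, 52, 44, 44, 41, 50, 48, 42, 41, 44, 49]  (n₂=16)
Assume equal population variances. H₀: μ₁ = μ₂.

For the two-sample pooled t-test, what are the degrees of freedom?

df = n₁ + n₂ − 2 = 9 + 16 − 2 = 23

degrees of freedom = 23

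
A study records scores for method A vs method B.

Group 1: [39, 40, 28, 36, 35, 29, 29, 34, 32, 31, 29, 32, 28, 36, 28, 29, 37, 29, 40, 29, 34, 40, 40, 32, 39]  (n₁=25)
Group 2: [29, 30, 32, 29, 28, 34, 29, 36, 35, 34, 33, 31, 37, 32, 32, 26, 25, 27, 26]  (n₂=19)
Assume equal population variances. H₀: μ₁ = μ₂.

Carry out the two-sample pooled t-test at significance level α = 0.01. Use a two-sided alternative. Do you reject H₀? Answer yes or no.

reject H₀: no

x̄₁=33.400, s₁=4.481, n₁=25
x̄₂=30.789, s₂=3.537, n₂=19
s_p² = [24·4.481² + 18·3.537²]/42 = 16.8371
SE = √(s_p²·(1/25+1/19)) = 1.2489
t = (33.400−30.789)/1.2489 = 2.0903
df = 42
p-value (two-sided) = 0.04268
At α=0.01: p ≥ α → fail to reject H₀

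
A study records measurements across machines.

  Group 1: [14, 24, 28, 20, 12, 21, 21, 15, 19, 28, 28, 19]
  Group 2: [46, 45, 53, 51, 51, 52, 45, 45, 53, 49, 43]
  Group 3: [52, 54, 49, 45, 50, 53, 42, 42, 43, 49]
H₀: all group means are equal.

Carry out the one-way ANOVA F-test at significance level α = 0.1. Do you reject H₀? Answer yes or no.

reject H₀: yes

Group means [20.75, 48.45, 47.90], grand mean 38.212
SSB = Σnᵢ(x̄ᵢ−x̄)² = 5751.638; SSW = ΣΣ(x−x̄ᵢ)² = 657.877
MSB = 5751.638/2 = 2875.8189; MSW = 657.877/30 = 21.9292
F = MSB/MSW = 131.1408
df = (2, 30)
p-value (upper-tail) = 0.00000
At α=0.1: p < α → reject H₀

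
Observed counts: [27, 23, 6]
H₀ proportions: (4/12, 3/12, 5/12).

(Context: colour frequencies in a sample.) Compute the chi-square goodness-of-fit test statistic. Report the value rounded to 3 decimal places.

n = 56; E_i = n·p_i = [18.67, 14.00, 23.33]
χ² = (27−18.67)²/18.67 + (23−14.00)²/14.00 + (6−23.33)²/23.33 = 22.3821
df = 2

test statistic = 22.382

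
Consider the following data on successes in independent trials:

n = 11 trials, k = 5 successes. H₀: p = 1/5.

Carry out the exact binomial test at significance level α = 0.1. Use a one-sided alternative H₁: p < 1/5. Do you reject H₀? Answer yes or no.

Exact binomial: n=11, k=5, p₀=1/5=0.2000
P(X≤5) from Σ C(n,i)·p₀^i·(1−p₀)^(n−i)
p-value (one-sided, H₁ less) = 0.98835
At α=0.1: p ≥ α → fail to reject H₀

reject H₀: no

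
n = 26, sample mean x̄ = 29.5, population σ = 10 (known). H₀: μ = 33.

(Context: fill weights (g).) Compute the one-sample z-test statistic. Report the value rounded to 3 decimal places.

SE = σ/√n = 10/√26 = 1.9612
z = (x̄−μ₀)/SE = (29.5−33)/1.9612 = -1.7847

test statistic = -1.785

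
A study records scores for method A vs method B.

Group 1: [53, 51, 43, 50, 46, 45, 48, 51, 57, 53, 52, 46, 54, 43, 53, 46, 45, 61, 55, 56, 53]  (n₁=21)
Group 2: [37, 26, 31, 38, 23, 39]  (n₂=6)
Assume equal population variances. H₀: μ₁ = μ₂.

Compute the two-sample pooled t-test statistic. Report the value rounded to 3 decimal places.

test statistic = 7.371

x̄₁=50.524, s₁=4.915, n₁=21
x̄₂=32.333, s₂=6.743, n₂=6
s_p² = [20·4.915² + 5·6.743²]/25 = 28.4229
SE = √(s_p²·(1/21+1/6)) = 2.4679
t = (50.524−32.333)/2.4679 = 7.3708
df = 25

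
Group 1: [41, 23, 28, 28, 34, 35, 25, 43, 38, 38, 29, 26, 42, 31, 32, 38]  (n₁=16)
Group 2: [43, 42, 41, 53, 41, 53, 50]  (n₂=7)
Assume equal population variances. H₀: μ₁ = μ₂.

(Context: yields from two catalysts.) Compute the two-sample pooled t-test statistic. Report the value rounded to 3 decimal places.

test statistic = -4.640

x̄₁=33.188, s₁=6.369, n₁=16
x̄₂=46.143, s₂=5.610, n₂=7
s_p² = [15·6.369² + 6·5.610²]/21 = 37.9664
SE = √(s_p²·(1/16+1/7)) = 2.7923
t = (33.188−46.143)/2.7923 = -4.6398
df = 21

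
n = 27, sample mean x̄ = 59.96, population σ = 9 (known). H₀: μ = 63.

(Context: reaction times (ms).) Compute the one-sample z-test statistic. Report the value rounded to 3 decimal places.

test statistic = -1.755

SE = σ/√n = 9/√27 = 1.7321
z = (x̄−μ₀)/SE = (59.96−63)/1.7321 = -1.7551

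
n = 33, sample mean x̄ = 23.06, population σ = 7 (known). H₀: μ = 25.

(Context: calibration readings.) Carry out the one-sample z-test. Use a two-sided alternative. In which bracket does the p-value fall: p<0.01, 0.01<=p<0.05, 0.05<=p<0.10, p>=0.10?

SE = σ/√n = 7/√33 = 1.2185
z = (x̄−μ₀)/SE = (23.06−25)/1.2185 = -1.5921
p-value (two-sided) = 0.11137
→ bracket: p>=0.10

p-value bracket: p>=0.10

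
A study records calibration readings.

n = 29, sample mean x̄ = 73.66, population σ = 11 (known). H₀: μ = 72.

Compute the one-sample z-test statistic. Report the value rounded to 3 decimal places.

SE = σ/√n = 11/√29 = 2.0426
z = (x̄−μ₀)/SE = (73.66−72)/2.0426 = 0.8127

test statistic = 0.813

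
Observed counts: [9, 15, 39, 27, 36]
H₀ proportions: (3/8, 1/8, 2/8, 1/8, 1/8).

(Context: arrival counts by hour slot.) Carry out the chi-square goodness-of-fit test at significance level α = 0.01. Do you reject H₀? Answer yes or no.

reject H₀: yes

n = 126; E_i = n·p_i = [47.25, 15.75, 31.50, 15.75, 15.75]
χ² = (9−47.25)²/47.25 + (15−15.75)²/15.75 + (39−31.50)²/31.50 + (27−15.75)²/15.75 + (36−15.75)²/15.75 = 66.8571
df = 4
p-value (upper-tail) = 0.00000
At α=0.01: p < α → reject H₀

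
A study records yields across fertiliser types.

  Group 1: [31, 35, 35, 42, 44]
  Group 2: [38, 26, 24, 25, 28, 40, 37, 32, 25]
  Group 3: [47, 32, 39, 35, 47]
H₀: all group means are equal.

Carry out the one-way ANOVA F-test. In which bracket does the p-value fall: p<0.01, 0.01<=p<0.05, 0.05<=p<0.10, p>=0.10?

Group means [37.40, 30.56, 40.00], grand mean 34.842
SSB = Σnᵢ(x̄ᵢ−x̄)² = 331.104; SSW = ΣΣ(x−x̄ᵢ)² = 625.422
MSB = 331.104/2 = 165.5520; MSW = 625.422/16 = 39.0889
F = MSB/MSW = 4.2353
df = (2, 16)
p-value (upper-tail) = 0.03340
→ bracket: 0.01<=p<0.05

p-value bracket: 0.01<=p<0.05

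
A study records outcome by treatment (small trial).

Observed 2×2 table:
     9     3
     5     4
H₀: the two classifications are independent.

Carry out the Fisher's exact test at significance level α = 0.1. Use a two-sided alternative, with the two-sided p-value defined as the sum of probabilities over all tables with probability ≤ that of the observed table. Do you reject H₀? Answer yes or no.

reject H₀: no

Margins: r₁=12, r₂=9, c₁=14, c₂=7, n=21
p_obs = C(12,9)·C(9,5)/C(21,14); sum pmf over tables with pmf ≤ p_obs
p-value (two-sided) = 0.39721
At α=0.1: p ≥ α → fail to reject H₀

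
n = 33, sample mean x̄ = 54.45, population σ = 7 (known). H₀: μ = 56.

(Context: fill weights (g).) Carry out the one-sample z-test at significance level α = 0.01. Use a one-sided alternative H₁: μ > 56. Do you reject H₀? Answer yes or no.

reject H₀: no

SE = σ/√n = 7/√33 = 1.2185
z = (x̄−μ₀)/SE = (54.45−56)/1.2185 = -1.2720
p-value (one-sided, H₁ greater) = 0.89832
At α=0.01: p ≥ α → fail to reject H₀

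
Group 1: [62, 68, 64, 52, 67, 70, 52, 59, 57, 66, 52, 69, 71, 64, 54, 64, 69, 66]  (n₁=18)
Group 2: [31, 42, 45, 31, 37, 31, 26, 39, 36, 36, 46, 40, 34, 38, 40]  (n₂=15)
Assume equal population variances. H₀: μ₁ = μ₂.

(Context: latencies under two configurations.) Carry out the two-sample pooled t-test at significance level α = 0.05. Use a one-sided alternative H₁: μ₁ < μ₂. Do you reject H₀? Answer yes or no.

reject H₀: no

x̄₁=62.556, s₁=6.600, n₁=18
x̄₂=36.800, s₂=5.557, n₂=15
s_p² = [17·6.600² + 14·5.557²]/31 = 37.8337
SE = √(s_p²·(1/18+1/15)) = 2.1504
t = (62.556−36.800)/2.1504 = 11.9772
df = 31
p-value (one-sided, H₁ less) = 1.00000
At α=0.05: p ≥ α → fail to reject H₀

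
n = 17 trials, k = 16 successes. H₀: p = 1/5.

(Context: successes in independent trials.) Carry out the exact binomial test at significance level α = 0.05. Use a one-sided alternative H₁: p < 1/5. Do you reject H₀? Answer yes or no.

Exact binomial: n=17, k=16, p₀=1/5=0.2000
P(X≤16) from Σ C(n,i)·p₀^i·(1−p₀)^(n−i)
p-value (one-sided, H₁ less) = 1.00000
At α=0.05: p ≥ α → fail to reject H₀

reject H₀: no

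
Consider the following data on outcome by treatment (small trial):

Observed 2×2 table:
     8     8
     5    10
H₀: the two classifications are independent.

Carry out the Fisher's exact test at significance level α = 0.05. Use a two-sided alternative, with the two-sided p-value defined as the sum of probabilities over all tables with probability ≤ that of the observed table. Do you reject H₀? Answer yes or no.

reject H₀: no

Margins: r₁=16, r₂=15, c₁=13, c₂=18, n=31
p_obs = C(16,8)·C(15,5)/C(31,13); sum pmf over tables with pmf ≤ p_obs
p-value (two-sided) = 0.47255
At α=0.05: p ≥ α → fail to reject H₀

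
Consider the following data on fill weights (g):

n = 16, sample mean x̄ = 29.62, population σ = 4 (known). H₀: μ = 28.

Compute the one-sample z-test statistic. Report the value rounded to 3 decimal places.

SE = σ/√n = 4/√16 = 1.0000
z = (x̄−μ₀)/SE = (29.62−28)/1.0000 = 1.6200

test statistic = 1.620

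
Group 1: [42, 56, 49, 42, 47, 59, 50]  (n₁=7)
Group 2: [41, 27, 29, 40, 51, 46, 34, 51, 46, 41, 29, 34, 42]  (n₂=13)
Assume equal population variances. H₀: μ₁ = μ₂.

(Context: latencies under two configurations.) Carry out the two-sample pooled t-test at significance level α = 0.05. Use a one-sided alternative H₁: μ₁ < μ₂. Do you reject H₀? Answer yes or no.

reject H₀: no

x̄₁=49.286, s₁=6.473, n₁=7
x̄₂=39.308, s₂=8.148, n₂=13
s_p² = [6·6.473² + 12·8.148²]/18 = 58.2332
SE = √(s_p²·(1/7+1/13)) = 3.5775
t = (49.286−39.308)/3.5775 = 2.7891
df = 18
p-value (one-sided, H₁ less) = 0.99394
At α=0.05: p ≥ α → fail to reject H₀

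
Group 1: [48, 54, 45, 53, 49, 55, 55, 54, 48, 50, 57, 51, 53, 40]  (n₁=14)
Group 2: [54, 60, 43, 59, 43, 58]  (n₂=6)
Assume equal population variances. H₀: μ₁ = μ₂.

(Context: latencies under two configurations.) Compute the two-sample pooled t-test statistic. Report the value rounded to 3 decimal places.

x̄₁=50.857, s₁=4.589, n₁=14
x̄₂=52.833, s₂=7.885, n₂=6
s_p² = [13·4.589² + 5·7.885²]/18 = 32.4749
SE = √(s_p²·(1/14+1/6)) = 2.7807
t = (50.857−52.833)/2.7807 = -0.7107
df = 18

test statistic = -0.711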